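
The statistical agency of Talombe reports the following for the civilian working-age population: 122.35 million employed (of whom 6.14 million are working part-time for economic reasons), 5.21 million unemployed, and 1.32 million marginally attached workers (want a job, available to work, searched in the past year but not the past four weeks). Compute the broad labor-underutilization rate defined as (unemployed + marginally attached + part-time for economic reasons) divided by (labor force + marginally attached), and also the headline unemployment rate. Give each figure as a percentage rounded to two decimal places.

Labor force = 122.35 + 5.21 = 127.56 million.
Numerator = 5.21 + 1.32 + 6.14 = 12.67 million.
Denominator = 127.56 + 1.32 = 128.88 million.
Broad rate = 12.67 / 128.88 = 9.83%.
Headline unemployment rate = 5.21 / 127.56 = 4.08%.

Broad underutilization rate ≈ 9.83%; headline unemployment rate ≈ 4.08%.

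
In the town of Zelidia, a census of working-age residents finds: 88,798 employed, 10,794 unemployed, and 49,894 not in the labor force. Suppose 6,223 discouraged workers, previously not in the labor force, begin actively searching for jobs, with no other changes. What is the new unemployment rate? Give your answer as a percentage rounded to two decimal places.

New unemployment rate ≈ 16.08%.

Initially, labor force = 88,798 + 10,794 = 99,592, so u = 10,794/99,592 = 10.84%.
After the change, unemployed and labor force both rise by 6,223 → E = 88,798, U = 17,017, labor force = 105,815.
New unemployment rate = 17,017 / 105,815 = 16.08%.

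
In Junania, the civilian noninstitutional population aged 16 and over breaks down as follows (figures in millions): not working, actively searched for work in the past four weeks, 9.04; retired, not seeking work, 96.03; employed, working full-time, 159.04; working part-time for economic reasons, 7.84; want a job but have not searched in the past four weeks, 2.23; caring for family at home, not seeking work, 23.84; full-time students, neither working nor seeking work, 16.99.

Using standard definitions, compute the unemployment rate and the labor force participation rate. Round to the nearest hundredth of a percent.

Unemployment rate ≈ 5.14%; labor force participation rate ≈ 55.85%.

Employed = 159.04 + 7.84 = 166.88 million (anyone who worked, including part-time for economic reasons, counts as employed).
Unemployed = 9.04 million.
Labor force = 166.88 + 9.04 = 175.92 million.
Not in labor force = 96.03 + 2.23 + 23.84 + 16.99 = 139.09 million (those not working and not actively searching are outside the labor force — including those who want a job but have given up searching).
Civilian working-age population = 175.92 + 139.09 = 315.01 million.
Unemployment rate = 9.04 / 175.92 = 5.14%.
Labor force participation rate = 175.92 / 315.01 = 55.85%.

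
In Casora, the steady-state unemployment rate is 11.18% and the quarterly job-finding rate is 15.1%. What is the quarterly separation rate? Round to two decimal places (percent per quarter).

From u* = s/(s+f): s = u·f/(1−u).
s = 0.1118 × 15.1 / (1 − 0.1118) = 1.6882 / 0.8882 ≈ 1.90% per quarter.

Separation rate ≈ 1.90% per quarter.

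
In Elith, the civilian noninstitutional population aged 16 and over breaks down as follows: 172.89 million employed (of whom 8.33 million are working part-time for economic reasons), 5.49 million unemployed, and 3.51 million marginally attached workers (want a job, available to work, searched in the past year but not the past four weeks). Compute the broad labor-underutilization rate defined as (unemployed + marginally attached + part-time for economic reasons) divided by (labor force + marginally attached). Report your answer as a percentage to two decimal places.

Labor force = 172.89 + 5.49 = 178.38 million.
Numerator = 5.49 + 3.51 + 8.33 = 17.33 million.
Denominator = 178.38 + 3.51 = 181.89 million.
Broad rate = 17.33 / 181.89 = 9.53%.

Broad underutilization rate ≈ 9.53%.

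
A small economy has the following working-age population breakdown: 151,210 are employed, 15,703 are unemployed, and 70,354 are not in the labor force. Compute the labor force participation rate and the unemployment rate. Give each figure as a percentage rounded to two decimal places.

Labor force participation rate ≈ 70.35%; unemployment rate ≈ 9.41%.

Labor force = employed + unemployed = 151,210 + 15,703 = 166,913.
Working-age population = 166,913 + 70,354 = 237,267.
Unemployment rate = 15,703 / 166,913 = 9.41%.
Labor force participation rate = 166,913 / 237,267 = 70.35%.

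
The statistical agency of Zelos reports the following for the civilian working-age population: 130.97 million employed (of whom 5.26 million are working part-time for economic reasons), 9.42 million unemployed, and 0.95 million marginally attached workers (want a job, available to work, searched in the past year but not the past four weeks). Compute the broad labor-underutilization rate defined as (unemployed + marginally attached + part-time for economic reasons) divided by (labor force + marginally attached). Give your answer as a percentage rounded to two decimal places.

Broad underutilization rate ≈ 11.06%.

Labor force = 130.97 + 9.42 = 140.39 million.
Numerator = 9.42 + 0.95 + 5.26 = 15.63 million.
Denominator = 140.39 + 0.95 = 141.34 million.
Broad rate = 15.63 / 141.34 = 11.06%.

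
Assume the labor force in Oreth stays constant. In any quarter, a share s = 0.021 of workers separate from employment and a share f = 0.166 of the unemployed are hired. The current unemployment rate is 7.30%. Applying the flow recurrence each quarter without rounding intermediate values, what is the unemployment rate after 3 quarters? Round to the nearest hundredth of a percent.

Unemployment rate after three quarters ≈ 9.12%.

With a fixed labor force, u_{t+1} = u_t + s·(1−u_t) − f·u_t = u_t·(1−s−f) + s.
Here 1−s−f = 0.813 and s = 0.021.
u_1 = 0.073000 × 0.813 + 0.021 = 0.080349.
u_2 = 0.080349 × 0.813 + 0.021 = 0.086324.
u_3 = 0.086324 × 0.813 + 0.021 = 0.091181.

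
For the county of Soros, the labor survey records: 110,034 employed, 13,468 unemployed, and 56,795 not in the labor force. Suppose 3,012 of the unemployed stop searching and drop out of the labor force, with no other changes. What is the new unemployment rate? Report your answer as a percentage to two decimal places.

Initially, labor force = 110,034 + 13,468 = 123,502, so u = 13,468/123,502 = 10.91%.
After the change, unemployed and labor force both fall by 3,012 → E = 110,034, U = 10,456, labor force = 120,490.
New unemployment rate = 10,456 / 120,490 = 8.68%.

New unemployment rate ≈ 8.68%.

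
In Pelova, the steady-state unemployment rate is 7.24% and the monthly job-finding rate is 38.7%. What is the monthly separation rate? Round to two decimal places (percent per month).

From u* = s/(s+f): s = u·f/(1−u).
s = 0.0724 × 38.7 / (1 − 0.0724) = 2.8019 / 0.9276 ≈ 3.02% per month.

Separation rate ≈ 3.02% per month.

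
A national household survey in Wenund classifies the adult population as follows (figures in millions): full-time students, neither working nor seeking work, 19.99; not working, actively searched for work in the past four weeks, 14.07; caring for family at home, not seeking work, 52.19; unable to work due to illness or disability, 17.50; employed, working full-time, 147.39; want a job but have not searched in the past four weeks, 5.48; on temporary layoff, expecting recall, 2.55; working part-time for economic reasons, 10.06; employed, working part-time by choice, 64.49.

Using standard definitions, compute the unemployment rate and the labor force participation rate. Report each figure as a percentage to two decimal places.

Unemployment rate ≈ 6.97%; labor force participation rate ≈ 71.49%.

Employed = 147.39 + 10.06 + 64.49 = 221.94 million (anyone who worked, including part-time for economic reasons, counts as employed).
Unemployed = 14.07 + 2.55 = 16.62 million (jobless and actively searching, or on temporary layoff).
Labor force = 221.94 + 16.62 = 238.56 million.
Not in labor force = 19.99 + 52.19 + 17.50 + 5.48 = 95.16 million (those not working and not actively searching are outside the labor force — including those who want a job but have given up searching).
Civilian working-age population = 238.56 + 95.16 = 333.72 million.
Unemployment rate = 16.62 / 238.56 = 6.97%.
Labor force participation rate = 238.56 / 333.72 = 71.49%.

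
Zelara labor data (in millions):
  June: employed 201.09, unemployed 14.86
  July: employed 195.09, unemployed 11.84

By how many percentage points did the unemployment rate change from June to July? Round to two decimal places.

June: labor force = 201.09 + 14.86 = 215.95; u = 14.86/215.95 = 6.88%.
July: labor force = 195.09 + 11.84 = 206.93; u = 11.84/206.93 = 5.72%.
Change = 5.72% − 6.88% = −1.16 pp.

The unemployment rate changed by −1.16 percentage points.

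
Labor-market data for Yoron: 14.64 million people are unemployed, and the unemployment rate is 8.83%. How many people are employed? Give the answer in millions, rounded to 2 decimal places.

Labor force = U / u = 14.64 / 0.0883 ≈ 165.80 million.
Employed = labor force − unemployed = 165.80 − 14.64 = 151.16 million.

About 151.16 million are employed.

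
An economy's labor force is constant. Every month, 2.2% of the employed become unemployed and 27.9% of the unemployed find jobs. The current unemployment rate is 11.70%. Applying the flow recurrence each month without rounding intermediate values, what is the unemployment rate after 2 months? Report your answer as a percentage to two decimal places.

With a fixed labor force, u_{t+1} = u_t + s·(1−u_t) − f·u_t = u_t·(1−s−f) + s.
Here 1−s−f = 0.699 and s = 0.022.
u_1 = 0.117000 × 0.699 + 0.022 = 0.103783.
u_2 = 0.103783 × 0.699 + 0.022 = 0.094544.

Unemployment rate after two months ≈ 9.45%.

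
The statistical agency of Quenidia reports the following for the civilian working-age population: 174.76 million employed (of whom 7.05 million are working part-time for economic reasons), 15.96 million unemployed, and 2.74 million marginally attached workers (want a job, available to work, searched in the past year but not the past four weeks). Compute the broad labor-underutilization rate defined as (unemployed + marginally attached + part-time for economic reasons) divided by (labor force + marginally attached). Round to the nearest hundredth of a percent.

Broad underutilization rate ≈ 13.31%.

Labor force = 174.76 + 15.96 = 190.72 million.
Numerator = 15.96 + 2.74 + 7.05 = 25.75 million.
Denominator = 190.72 + 2.74 = 193.46 million.
Broad rate = 25.75 / 193.46 = 13.31%.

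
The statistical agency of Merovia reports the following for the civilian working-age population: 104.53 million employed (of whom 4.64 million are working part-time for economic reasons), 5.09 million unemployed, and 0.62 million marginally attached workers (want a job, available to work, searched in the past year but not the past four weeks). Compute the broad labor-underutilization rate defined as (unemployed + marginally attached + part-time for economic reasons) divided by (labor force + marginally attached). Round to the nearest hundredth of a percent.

Broad underutilization rate ≈ 9.39%.

Labor force = 104.53 + 5.09 = 109.62 million.
Numerator = 5.09 + 0.62 + 4.64 = 10.35 million.
Denominator = 109.62 + 0.62 = 110.24 million.
Broad rate = 10.35 / 110.24 = 9.39%.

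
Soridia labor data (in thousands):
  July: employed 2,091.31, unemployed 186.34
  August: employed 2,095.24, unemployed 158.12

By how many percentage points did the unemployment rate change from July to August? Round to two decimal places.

July: labor force = 2,091.31 + 186.34 = 2,277.65; u = 186.34/2,277.65 = 8.18%.
August: labor force = 2,095.24 + 158.12 = 2,253.36; u = 158.12/2,253.36 = 7.02%.
Change = 7.02% − 8.18% = −1.16 pp.

The unemployment rate changed by −1.16 percentage points.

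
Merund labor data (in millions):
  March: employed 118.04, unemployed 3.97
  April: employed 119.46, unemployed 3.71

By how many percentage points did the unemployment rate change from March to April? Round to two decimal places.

March: labor force = 118.04 + 3.97 = 122.01; u = 3.97/122.01 = 3.25%.
April: labor force = 119.46 + 3.71 = 123.17; u = 3.71/123.17 = 3.01%.
Change = 3.01% − 3.25% = −0.24 pp.

The unemployment rate changed by −0.24 percentage points.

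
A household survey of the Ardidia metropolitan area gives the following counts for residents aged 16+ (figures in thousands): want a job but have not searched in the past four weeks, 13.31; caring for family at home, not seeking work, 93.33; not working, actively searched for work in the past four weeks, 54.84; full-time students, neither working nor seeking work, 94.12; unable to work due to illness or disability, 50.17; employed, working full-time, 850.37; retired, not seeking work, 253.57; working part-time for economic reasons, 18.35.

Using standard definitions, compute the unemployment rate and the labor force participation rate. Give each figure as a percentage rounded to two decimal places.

Employed = 850.37 + 18.35 = 868.72 thousand (anyone who worked, including part-time for economic reasons, counts as employed).
Unemployed = 54.84 thousand.
Labor force = 868.72 + 54.84 = 923.56 thousand.
Not in labor force = 13.31 + 93.33 + 94.12 + 50.17 + 253.57 = 504.50 thousand (those not working and not actively searching are outside the labor force — including those who want a job but have given up searching).
Civilian working-age population = 923.56 + 504.50 = 1,428.06 thousand.
Unemployment rate = 54.84 / 923.56 = 5.94%.
Labor force participation rate = 923.56 / 1,428.06 = 64.67%.

Unemployment rate ≈ 5.94%; labor force participation rate ≈ 64.67%.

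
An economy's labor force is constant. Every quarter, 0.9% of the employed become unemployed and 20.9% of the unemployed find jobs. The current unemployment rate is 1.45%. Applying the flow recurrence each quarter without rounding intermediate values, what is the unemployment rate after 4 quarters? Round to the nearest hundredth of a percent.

Unemployment rate after four quarters ≈ 3.13%.

With a fixed labor force, u_{t+1} = u_t + s·(1−u_t) − f·u_t = u_t·(1−s−f) + s.
Here 1−s−f = 0.782 and s = 0.009.
u_1 = 0.014500 × 0.782 + 0.009 = 0.020339.
u_2 = 0.020339 × 0.782 + 0.009 = 0.024905.
u_3 = 0.024905 × 0.782 + 0.009 = 0.028476.
u_4 = 0.028476 × 0.782 + 0.009 = 0.031268.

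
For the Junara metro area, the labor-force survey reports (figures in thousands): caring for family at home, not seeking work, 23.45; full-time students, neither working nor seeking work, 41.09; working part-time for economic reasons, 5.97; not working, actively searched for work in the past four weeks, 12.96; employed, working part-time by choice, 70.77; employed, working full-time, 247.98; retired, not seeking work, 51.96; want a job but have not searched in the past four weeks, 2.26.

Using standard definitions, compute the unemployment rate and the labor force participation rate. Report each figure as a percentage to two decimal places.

Unemployment rate ≈ 3.84%; labor force participation rate ≈ 73.98%.

Employed = 5.97 + 70.77 + 247.98 = 324.72 thousand (anyone who worked, including part-time for economic reasons, counts as employed).
Unemployed = 12.96 thousand.
Labor force = 324.72 + 12.96 = 337.68 thousand.
Not in labor force = 23.45 + 41.09 + 51.96 + 2.26 = 118.76 thousand (those not working and not actively searching are outside the labor force — including those who want a job but have given up searching).
Civilian working-age population = 337.68 + 118.76 = 456.44 thousand.
Unemployment rate = 12.96 / 337.68 = 3.84%.
Labor force participation rate = 337.68 / 456.44 = 73.98%.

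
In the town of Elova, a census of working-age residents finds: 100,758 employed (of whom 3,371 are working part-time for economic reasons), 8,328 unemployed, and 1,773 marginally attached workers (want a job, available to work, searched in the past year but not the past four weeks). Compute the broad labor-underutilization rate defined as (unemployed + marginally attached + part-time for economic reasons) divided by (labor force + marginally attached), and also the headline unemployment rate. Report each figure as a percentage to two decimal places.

Broad underutilization rate ≈ 12.15%; headline unemployment rate ≈ 7.63%.

Labor force = 100,758 + 8,328 = 109,086.
Numerator = 8,328 + 1,773 + 3,371 = 13,472.
Denominator = 109,086 + 1,773 = 110,859.
Broad rate = 13,472 / 110,859 = 12.15%.
Headline unemployment rate = 8,328 / 109,086 = 7.63%.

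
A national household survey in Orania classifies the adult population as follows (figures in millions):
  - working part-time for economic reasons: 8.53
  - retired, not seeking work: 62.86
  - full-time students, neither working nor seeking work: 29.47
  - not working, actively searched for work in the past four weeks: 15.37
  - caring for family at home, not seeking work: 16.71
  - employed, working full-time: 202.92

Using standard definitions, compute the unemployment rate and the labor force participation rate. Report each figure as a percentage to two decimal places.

Employed = 8.53 + 202.92 = 211.45 million (anyone who worked, including part-time for economic reasons, counts as employed).
Unemployed = 15.37 million.
Labor force = 211.45 + 15.37 = 226.82 million.
Not in labor force = 62.86 + 29.47 + 16.71 = 109.04 million (those not working and not actively searching are outside the labor force).
Civilian working-age population = 226.82 + 109.04 = 335.86 million.
Unemployment rate = 15.37 / 226.82 = 6.78%.
Labor force participation rate = 226.82 / 335.86 = 67.53%.

Unemployment rate ≈ 6.78%; labor force participation rate ≈ 67.53%.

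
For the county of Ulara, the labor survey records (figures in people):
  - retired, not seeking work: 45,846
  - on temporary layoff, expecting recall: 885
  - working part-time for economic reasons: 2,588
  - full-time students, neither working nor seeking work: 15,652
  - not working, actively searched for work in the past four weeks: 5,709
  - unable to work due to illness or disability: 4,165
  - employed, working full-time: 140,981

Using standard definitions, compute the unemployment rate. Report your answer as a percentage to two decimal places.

Unemployment rate ≈ 4.39%.

Employed = 2,588 + 140,981 = 143,569 (anyone who worked, including part-time for economic reasons, counts as employed).
Unemployed = 885 + 5,709 = 6,594 (jobless and actively searching, or on temporary layoff).
Labor force = 143,569 + 6,594 = 150,163.
Unemployment rate = 6,594 / 150,163 = 4.39%.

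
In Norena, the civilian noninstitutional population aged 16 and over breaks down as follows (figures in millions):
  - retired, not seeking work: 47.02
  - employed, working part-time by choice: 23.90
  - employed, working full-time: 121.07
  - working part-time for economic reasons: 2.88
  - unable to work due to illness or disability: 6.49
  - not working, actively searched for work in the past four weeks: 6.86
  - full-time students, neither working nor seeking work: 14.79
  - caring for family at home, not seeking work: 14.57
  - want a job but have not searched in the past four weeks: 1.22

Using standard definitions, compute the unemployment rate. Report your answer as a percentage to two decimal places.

Employed = 23.90 + 121.07 + 2.88 = 147.85 million (anyone who worked, including part-time for economic reasons, counts as employed).
Unemployed = 6.86 million.
Labor force = 147.85 + 6.86 = 154.71 million.
Unemployment rate = 6.86 / 154.71 = 4.43%.

Unemployment rate ≈ 4.43%.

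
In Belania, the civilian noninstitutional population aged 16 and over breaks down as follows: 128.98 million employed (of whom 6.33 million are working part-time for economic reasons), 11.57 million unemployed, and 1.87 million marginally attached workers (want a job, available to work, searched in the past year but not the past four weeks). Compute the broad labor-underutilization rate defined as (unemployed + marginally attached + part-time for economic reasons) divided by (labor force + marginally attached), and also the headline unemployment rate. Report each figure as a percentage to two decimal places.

Labor force = 128.98 + 11.57 = 140.55 million.
Numerator = 11.57 + 1.87 + 6.33 = 19.77 million.
Denominator = 140.55 + 1.87 = 142.42 million.
Broad rate = 19.77 / 142.42 = 13.88%.
Headline unemployment rate = 11.57 / 140.55 = 8.23%.

Broad underutilization rate ≈ 13.88%; headline unemployment rate ≈ 8.23%.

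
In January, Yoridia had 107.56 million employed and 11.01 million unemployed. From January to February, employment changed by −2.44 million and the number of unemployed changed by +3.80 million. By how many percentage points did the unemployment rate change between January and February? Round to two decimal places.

January: labor force = 107.56 + 11.01 = 118.57; u = 11.01/118.57 = 9.29%.
February: labor force = 105.12 + 14.81 = 119.93; u = 14.81/119.93 = 12.35%.
Change = 12.35% − 9.29% = +3.06 pp.

The unemployment rate changed by +3.06 percentage points.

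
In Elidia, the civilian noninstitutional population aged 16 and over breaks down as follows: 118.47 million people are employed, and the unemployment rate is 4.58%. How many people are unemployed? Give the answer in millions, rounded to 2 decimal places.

Let U be the number unemployed. The labor force is E + U, and U/(E+U) = 0.0458.
So U = 0.0458 × 118.47 / (1 − 0.0458) = 5.4259 / 0.9542 ≈ 5.69 million.

About 5.69 million are unemployed.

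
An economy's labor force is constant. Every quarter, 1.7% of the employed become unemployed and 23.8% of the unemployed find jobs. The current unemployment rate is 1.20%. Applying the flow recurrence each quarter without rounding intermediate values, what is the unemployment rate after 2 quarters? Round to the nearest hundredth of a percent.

Unemployment rate after two quarters ≈ 3.63%.

With a fixed labor force, u_{t+1} = u_t + s·(1−u_t) − f·u_t = u_t·(1−s−f) + s.
Here 1−s−f = 0.745 and s = 0.017.
u_1 = 0.012000 × 0.745 + 0.017 = 0.025940.
u_2 = 0.025940 × 0.745 + 0.017 = 0.036325.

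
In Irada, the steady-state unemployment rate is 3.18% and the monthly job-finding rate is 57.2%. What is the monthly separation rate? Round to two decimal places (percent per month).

From u* = s/(s+f): s = u·f/(1−u).
s = 0.0318 × 57.2 / (1 − 0.0318) = 1.8190 / 0.9682 ≈ 1.88% per month.

Separation rate ≈ 1.88% per month.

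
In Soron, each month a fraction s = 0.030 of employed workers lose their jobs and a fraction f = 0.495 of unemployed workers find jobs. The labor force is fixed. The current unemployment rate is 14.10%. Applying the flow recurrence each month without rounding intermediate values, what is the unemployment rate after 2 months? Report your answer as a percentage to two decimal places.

With a fixed labor force, u_{t+1} = u_t + s·(1−u_t) − f·u_t = u_t·(1−s−f) + s.
Here 1−s−f = 0.475 and s = 0.030.
u_1 = 0.141000 × 0.475 + 0.030 = 0.096975.
u_2 = 0.096975 × 0.475 + 0.030 = 0.076063.

Unemployment rate after two months ≈ 7.61%.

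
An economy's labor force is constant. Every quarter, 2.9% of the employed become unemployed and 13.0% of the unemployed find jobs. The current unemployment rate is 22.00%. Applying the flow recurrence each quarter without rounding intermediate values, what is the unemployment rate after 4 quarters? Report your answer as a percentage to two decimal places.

With a fixed labor force, u_{t+1} = u_t + s·(1−u_t) − f·u_t = u_t·(1−s−f) + s.
Here 1−s−f = 0.841 and s = 0.029.
u_1 = 0.220000 × 0.841 + 0.029 = 0.214020.
u_2 = 0.214020 × 0.841 + 0.029 = 0.208991.
u_3 = 0.208991 × 0.841 + 0.029 = 0.204761.
u_4 = 0.204761 × 0.841 + 0.029 = 0.201204.

Unemployment rate after four quarters ≈ 20.12%.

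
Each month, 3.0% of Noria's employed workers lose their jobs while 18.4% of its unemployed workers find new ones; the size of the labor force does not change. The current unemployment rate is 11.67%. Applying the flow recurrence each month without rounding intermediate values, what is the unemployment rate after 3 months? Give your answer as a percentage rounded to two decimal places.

Unemployment rate after three months ≈ 12.88%.

With a fixed labor force, u_{t+1} = u_t + s·(1−u_t) − f·u_t = u_t·(1−s−f) + s.
Here 1−s−f = 0.786 and s = 0.030.
u_1 = 0.116700 × 0.786 + 0.030 = 0.121726.
u_2 = 0.121726 × 0.786 + 0.030 = 0.125677.
u_3 = 0.125677 × 0.786 + 0.030 = 0.128782.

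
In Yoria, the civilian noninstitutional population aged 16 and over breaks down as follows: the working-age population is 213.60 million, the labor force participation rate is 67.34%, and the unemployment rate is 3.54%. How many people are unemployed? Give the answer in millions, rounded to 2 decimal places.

Labor force = 0.6734 × 213.60 = 143.84 million.
Unemployed = 0.0354 × 143.84 ≈ 5.09 million.

About 5.09 million are unemployed.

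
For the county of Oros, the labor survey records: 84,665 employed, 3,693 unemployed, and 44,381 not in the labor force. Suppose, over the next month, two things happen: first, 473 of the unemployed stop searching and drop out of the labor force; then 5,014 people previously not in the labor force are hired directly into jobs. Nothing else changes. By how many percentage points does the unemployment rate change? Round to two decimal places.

Initially, labor force = 84,665 + 3,693 = 88,358, so u = 3,693/88,358 = 4.18%.
After the first change, unemployed and labor force both fall by 473 → E = 84,665, U = 3,220, labor force = 87,885.
After the second change, employed and labor force both rise by 5,014; unemployed unchanged → E = 89,679, U = 3,220, labor force = 92,899.
New unemployment rate = 3,220 / 92,899 = 3.47%.
Change = 3.47% − 4.18% = −0.71 percentage points.

The unemployment rate changes by −0.71 percentage points.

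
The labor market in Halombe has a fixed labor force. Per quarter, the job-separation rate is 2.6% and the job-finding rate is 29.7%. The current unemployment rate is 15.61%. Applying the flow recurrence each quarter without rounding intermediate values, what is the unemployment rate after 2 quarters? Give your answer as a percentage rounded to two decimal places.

Unemployment rate after two quarters ≈ 11.51%.

With a fixed labor force, u_{t+1} = u_t + s·(1−u_t) − f·u_t = u_t·(1−s−f) + s.
Here 1−s−f = 0.677 and s = 0.026.
u_1 = 0.156100 × 0.677 + 0.026 = 0.131680.
u_2 = 0.131680 × 0.677 + 0.026 = 0.115147.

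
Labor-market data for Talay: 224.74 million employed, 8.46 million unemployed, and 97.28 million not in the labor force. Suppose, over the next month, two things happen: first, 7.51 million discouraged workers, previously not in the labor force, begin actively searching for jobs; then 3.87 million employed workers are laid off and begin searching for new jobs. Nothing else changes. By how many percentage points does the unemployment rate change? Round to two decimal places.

The unemployment rate changes by +4.61 percentage points.

Initially, labor force = 224.74 + 8.46 = 233.20 million, so u = 8.46/233.20 = 3.63%.
After the first change, unemployed and labor force both rise by 7.51 → E = 224.74, U = 15.97, labor force = 240.71 million.
After the second change, employed falls and unemployed rises by 3.87; labor force unchanged → E = 220.87, U = 19.84, labor force = 240.71 million.
New unemployment rate = 19.84 / 240.71 = 8.24%.
Change = 8.24% − 3.63% = +4.61 percentage points.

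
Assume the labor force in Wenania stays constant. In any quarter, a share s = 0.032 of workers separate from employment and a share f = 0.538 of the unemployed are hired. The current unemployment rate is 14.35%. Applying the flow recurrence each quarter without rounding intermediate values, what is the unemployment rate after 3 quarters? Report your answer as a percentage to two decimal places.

With a fixed labor force, u_{t+1} = u_t + s·(1−u_t) − f·u_t = u_t·(1−s−f) + s.
Here 1−s−f = 0.430 and s = 0.032.
u_1 = 0.143500 × 0.430 + 0.032 = 0.093705.
u_2 = 0.093705 × 0.430 + 0.032 = 0.072293.
u_3 = 0.072293 × 0.430 + 0.032 = 0.063086.

Unemployment rate after three quarters ≈ 6.31%.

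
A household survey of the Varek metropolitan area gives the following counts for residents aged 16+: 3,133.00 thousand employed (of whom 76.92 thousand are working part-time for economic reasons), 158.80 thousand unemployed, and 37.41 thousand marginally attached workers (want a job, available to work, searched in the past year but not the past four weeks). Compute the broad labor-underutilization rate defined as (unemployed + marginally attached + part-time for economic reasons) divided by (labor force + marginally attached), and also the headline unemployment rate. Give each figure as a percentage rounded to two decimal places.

Labor force = 3,133.00 + 158.80 = 3,291.80 thousand.
Numerator = 158.80 + 37.41 + 76.92 = 273.13 thousand.
Denominator = 3,291.80 + 37.41 = 3,329.21 thousand.
Broad rate = 273.13 / 3,329.21 = 8.20%.
Headline unemployment rate = 158.80 / 3,291.80 = 4.82%.

Broad underutilization rate ≈ 8.20%; headline unemployment rate ≈ 4.82%.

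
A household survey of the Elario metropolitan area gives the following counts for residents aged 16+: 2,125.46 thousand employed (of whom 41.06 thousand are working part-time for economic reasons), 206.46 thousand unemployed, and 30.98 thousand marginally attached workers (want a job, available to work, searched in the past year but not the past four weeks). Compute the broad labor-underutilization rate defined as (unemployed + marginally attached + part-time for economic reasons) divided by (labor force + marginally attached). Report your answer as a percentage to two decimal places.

Broad underutilization rate ≈ 11.79%.

Labor force = 2,125.46 + 206.46 = 2,331.92 thousand.
Numerator = 206.46 + 30.98 + 41.06 = 278.50 thousand.
Denominator = 2,331.92 + 30.98 = 2,362.90 thousand.
Broad rate = 278.50 / 2,362.90 = 11.79%.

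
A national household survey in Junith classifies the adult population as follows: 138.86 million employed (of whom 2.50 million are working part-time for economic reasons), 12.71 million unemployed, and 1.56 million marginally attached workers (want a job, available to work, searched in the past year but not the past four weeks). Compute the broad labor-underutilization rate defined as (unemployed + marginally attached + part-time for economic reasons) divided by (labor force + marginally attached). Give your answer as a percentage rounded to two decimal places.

Broad underutilization rate ≈ 10.95%.

Labor force = 138.86 + 12.71 = 151.57 million.
Numerator = 12.71 + 1.56 + 2.50 = 16.77 million.
Denominator = 151.57 + 1.56 = 153.13 million.
Broad rate = 16.77 / 153.13 = 10.95%.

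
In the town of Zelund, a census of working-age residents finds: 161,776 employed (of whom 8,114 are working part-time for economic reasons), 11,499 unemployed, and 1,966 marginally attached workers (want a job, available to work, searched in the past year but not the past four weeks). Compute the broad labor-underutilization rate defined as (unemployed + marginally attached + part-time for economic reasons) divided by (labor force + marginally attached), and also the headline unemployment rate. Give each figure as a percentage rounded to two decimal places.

Labor force = 161,776 + 11,499 = 173,275.
Numerator = 11,499 + 1,966 + 8,114 = 21,579.
Denominator = 173,275 + 1,966 = 175,241.
Broad rate = 21,579 / 175,241 = 12.31%.
Headline unemployment rate = 11,499 / 173,275 = 6.64%.

Broad underutilization rate ≈ 12.31%; headline unemployment rate ≈ 6.64%.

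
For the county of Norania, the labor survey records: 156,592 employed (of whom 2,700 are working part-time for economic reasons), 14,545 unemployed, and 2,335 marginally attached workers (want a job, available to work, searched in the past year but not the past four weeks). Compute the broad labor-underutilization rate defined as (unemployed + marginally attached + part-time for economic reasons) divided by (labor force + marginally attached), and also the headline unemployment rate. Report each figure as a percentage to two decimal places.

Broad underutilization rate ≈ 11.29%; headline unemployment rate ≈ 8.50%.

Labor force = 156,592 + 14,545 = 171,137.
Numerator = 14,545 + 2,335 + 2,700 = 19,580.
Denominator = 171,137 + 2,335 = 173,472.
Broad rate = 19,580 / 173,472 = 11.29%.
Headline unemployment rate = 14,545 / 171,137 = 8.50%.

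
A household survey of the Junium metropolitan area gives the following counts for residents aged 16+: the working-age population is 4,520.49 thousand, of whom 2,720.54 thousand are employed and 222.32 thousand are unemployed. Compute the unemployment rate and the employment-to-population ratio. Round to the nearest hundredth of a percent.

Labor force = employed + unemployed = 2,720.54 + 222.32 = 2,942.86 thousand.
Unemployment rate = 222.32 / 2,942.86 = 7.55%.
Employment-population ratio = 2,720.54 / 4,520.49 = 60.18%.

Unemployment rate ≈ 7.55%; employment-population ratio ≈ 60.18%.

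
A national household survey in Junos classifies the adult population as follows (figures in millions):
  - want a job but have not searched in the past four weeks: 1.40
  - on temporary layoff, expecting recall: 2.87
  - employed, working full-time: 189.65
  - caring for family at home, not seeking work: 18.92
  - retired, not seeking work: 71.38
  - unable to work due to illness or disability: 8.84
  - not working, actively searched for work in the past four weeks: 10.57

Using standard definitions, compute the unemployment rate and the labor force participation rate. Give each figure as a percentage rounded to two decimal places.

Employed = 189.65 million.
Unemployed = 2.87 + 10.57 = 13.44 million (jobless and actively searching, or on temporary layoff).
Labor force = 189.65 + 13.44 = 203.09 million.
Not in labor force = 1.40 + 18.92 + 71.38 + 8.84 = 100.54 million (those not working and not actively searching are outside the labor force — including those who want a job but have given up searching).
Civilian working-age population = 203.09 + 100.54 = 303.63 million.
Unemployment rate = 13.44 / 203.09 = 6.62%.
Labor force participation rate = 203.09 / 303.63 = 66.89%.

Unemployment rate ≈ 6.62%; labor force participation rate ≈ 66.89%.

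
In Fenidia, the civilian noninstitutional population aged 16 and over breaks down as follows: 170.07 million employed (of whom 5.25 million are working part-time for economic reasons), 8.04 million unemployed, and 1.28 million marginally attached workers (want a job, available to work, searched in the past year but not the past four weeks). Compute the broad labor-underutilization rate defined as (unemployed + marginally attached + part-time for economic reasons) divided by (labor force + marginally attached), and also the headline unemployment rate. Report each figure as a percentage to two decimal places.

Labor force = 170.07 + 8.04 = 178.11 million.
Numerator = 8.04 + 1.28 + 5.25 = 14.57 million.
Denominator = 178.11 + 1.28 = 179.39 million.
Broad rate = 14.57 / 179.39 = 8.12%.
Headline unemployment rate = 8.04 / 178.11 = 4.51%.

Broad underutilization rate ≈ 8.12%; headline unemployment rate ≈ 4.51%.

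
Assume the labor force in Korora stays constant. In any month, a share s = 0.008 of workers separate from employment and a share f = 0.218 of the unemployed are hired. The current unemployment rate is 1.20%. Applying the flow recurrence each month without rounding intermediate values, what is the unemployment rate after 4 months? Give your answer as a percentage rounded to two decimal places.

Unemployment rate after four months ≈ 2.70%.

With a fixed labor force, u_{t+1} = u_t + s·(1−u_t) − f·u_t = u_t·(1−s−f) + s.
Here 1−s−f = 0.774 and s = 0.008.
u_1 = 0.012000 × 0.774 + 0.008 = 0.017288.
u_2 = 0.017288 × 0.774 + 0.008 = 0.021381.
u_3 = 0.021381 × 0.774 + 0.008 = 0.024549.
u_4 = 0.024549 × 0.774 + 0.008 = 0.027001.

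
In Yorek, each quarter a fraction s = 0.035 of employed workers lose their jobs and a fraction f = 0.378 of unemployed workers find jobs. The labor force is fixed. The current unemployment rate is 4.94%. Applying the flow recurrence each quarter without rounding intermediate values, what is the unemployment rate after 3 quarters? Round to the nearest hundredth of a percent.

Unemployment rate after three quarters ≈ 7.76%.

With a fixed labor force, u_{t+1} = u_t + s·(1−u_t) − f·u_t = u_t·(1−s−f) + s.
Here 1−s−f = 0.587 and s = 0.035.
u_1 = 0.049400 × 0.587 + 0.035 = 0.063998.
u_2 = 0.063998 × 0.587 + 0.035 = 0.072567.
u_3 = 0.072567 × 0.587 + 0.035 = 0.077597.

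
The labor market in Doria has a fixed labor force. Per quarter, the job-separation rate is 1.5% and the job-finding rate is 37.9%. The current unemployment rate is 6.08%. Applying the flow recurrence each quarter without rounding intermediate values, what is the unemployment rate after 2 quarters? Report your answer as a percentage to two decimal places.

Unemployment rate after two quarters ≈ 4.64%.

With a fixed labor force, u_{t+1} = u_t + s·(1−u_t) − f·u_t = u_t·(1−s−f) + s.
Here 1−s−f = 0.606 and s = 0.015.
u_1 = 0.060800 × 0.606 + 0.015 = 0.051845.
u_2 = 0.051845 × 0.606 + 0.015 = 0.046418.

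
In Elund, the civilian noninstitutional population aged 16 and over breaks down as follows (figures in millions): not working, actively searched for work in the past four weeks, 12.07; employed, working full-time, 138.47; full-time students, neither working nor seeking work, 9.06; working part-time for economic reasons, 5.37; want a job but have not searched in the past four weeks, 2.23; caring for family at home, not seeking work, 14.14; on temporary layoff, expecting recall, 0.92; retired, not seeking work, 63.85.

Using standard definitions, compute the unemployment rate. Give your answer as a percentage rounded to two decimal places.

Unemployment rate ≈ 8.28%.

Employed = 138.47 + 5.37 = 143.84 million (anyone who worked, including part-time for economic reasons, counts as employed).
Unemployed = 12.07 + 0.92 = 12.99 million (jobless and actively searching, or on temporary layoff).
Labor force = 143.84 + 12.99 = 156.83 million.
Unemployment rate = 12.99 / 156.83 = 8.28%.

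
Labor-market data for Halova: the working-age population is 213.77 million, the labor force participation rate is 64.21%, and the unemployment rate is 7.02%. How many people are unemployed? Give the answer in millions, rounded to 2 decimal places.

Labor force = 0.6421 × 213.77 = 137.26 million.
Unemployed = 0.0702 × 137.26 ≈ 9.64 million.

About 9.64 million are unemployed.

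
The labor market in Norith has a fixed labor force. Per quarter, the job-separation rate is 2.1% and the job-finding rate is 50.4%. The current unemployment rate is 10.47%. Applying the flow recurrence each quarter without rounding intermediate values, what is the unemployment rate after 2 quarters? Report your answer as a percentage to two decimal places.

With a fixed labor force, u_{t+1} = u_t + s·(1−u_t) − f·u_t = u_t·(1−s−f) + s.
Here 1−s−f = 0.475 and s = 0.021.
u_1 = 0.104700 × 0.475 + 0.021 = 0.070733.
u_2 = 0.070733 × 0.475 + 0.021 = 0.054598.

Unemployment rate after two quarters ≈ 5.46%.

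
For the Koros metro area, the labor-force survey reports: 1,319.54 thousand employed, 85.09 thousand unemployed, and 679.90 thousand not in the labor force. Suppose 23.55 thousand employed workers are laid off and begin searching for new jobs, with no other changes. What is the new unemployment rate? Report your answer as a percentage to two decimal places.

Initially, labor force = 1,319.54 + 85.09 = 1,404.63 thousand, so u = 85.09/1,404.63 = 6.06%.
After the change, employed falls and unemployed rises by 23.55; labor force unchanged → E = 1,295.99, U = 108.64, labor force = 1,404.63 thousand.
New unemployment rate = 108.64 / 1,404.63 = 7.73%.

New unemployment rate ≈ 7.73%.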